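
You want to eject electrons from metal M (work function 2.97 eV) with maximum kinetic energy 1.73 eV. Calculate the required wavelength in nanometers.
263.80 nm

From Einstein's equation: KE_max = hc/λ - φ

Rearranging for λ:
hc/λ = KE_max + φ
λ = hc/(KE_max + φ)

Required photon energy:
E_photon = KE_max + φ = 1.73 + 2.97 = 4.70 eV

Required wavelength:
λ = hc/E_photon = (6.626×10⁻³⁴)(3×10⁸) / (4.70 × 1.602×10⁻¹⁹)
λ = 263.80 nm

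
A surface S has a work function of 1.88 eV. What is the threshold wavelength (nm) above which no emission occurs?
659.49 nm

The threshold wavelength is when the photon energy equals the work function:
hc/λ₀ = φ

Solving for λ₀:
λ₀ = hc/φ = (6.626×10⁻³⁴ J·s)(3×10⁸ m/s) / (1.88 eV × 1.602×10⁻¹⁹ J/eV)
λ₀ = 659.49 nm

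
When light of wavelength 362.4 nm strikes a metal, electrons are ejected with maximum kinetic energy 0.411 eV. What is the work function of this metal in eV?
3.01 eV

From Einstein's photoelectric equation: KE_max = hf - φ = hc/λ - φ

Rearranging for φ:
φ = hc/λ - KE_max

Calculate photon energy:
E_photon = hc/λ = 3.4212 eV

Therefore:
φ = 3.4212 - 0.411 = 3.01 eV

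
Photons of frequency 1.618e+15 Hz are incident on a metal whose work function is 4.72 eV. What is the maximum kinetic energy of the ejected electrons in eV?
1.9715 eV

Using Einstein's photoelectric equation: KE_max = hf - φ

First, calculate the photon energy:
E_photon = hf = (6.626×10⁻³⁴ J·s)(1.618e+15 Hz)
E_photon = 6.6915 eV

Then, the maximum kinetic energy:
KE_max = E_photon - φ = 6.6915 eV - 4.72 eV = 1.9715 eV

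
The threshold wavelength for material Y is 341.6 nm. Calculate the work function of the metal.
3.63 eV

At the threshold wavelength, photon energy equals work function:
φ = hc/λ₀

Calculating:
φ = (6.626×10⁻³⁴ J·s)(3×10⁸ m/s) / (341.6×10⁻⁹ m)
φ = 3.63 eV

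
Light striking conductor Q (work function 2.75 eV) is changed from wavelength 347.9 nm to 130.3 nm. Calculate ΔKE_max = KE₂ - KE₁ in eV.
5.9515 eV

Using Einstein's equation: KE_max = hc/λ - φ

For λ₁ = 347.9 nm:
KE₁ = hc/λ₁ - φ = 3.5638 - 2.75 = 0.8138 eV

For λ₂ = 130.3 nm:
KE₂ = hc/λ₂ - φ = 9.5153 - 2.75 = 6.7653 eV

Change in KE:
ΔKE = KE₂ - KE₁ = 6.7653 - 0.8138 = 5.9515 eV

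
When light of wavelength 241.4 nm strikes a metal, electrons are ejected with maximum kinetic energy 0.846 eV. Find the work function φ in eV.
4.29 eV

From Einstein's photoelectric equation: KE_max = hf - φ = hc/λ - φ

Rearranging for φ:
φ = hc/λ - KE_max

Calculate photon energy:
E_photon = hc/λ = 5.1360 eV

Therefore:
φ = 5.1360 - 0.846 = 4.29 eV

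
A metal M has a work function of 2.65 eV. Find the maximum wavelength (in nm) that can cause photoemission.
467.86 nm

The threshold wavelength is when the photon energy equals the work function:
hc/λ₀ = φ

Solving for λ₀:
λ₀ = hc/φ = (6.626×10⁻³⁴ J·s)(3×10⁸ m/s) / (2.65 eV × 1.602×10⁻¹⁹ J/eV)
λ₀ = 467.86 nm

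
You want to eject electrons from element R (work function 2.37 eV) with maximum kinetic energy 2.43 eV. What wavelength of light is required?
258.30 nm

From Einstein's equation: KE_max = hc/λ - φ

Rearranging for λ:
hc/λ = KE_max + φ
λ = hc/(KE_max + φ)

Required photon energy:
E_photon = KE_max + φ = 2.43 + 2.37 = 4.80 eV

Required wavelength:
λ = hc/E_photon = (6.626×10⁻³⁴)(3×10⁸) / (4.80 × 1.602×10⁻¹⁹)
λ = 258.30 nm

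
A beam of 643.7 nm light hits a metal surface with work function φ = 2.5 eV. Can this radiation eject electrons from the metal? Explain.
No

For photoemission, the photon energy must exceed the work function.

Photon energy: E = hc/λ = 1.9261 eV
Work function: φ = 2.5 eV

Since E_photon (1.9261 eV) < φ (2.5 eV), photoemission will NOT occur.
The threshold wavelength is λ₀ = hc/φ = 495.9 nm.
Since 643.7 nm > 495.9 nm, the photons lack sufficient energy.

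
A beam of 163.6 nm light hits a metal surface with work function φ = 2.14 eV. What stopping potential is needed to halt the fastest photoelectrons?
5.4385 V

The stopping potential V_s satisfies: eV_s = KE_max

First, find KE_max using Einstein's equation:
E_photon = hc/λ = 7.5785 eV
KE_max = E_photon - φ = 7.5785 - 2.14 = 5.4385 eV

Since eV_s = KE_max:
V_s = KE_max/e = 5.4385 V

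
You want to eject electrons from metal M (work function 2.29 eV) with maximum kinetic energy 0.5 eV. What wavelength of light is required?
444.39 nm

From Einstein's equation: KE_max = hc/λ - φ

Rearranging for λ:
hc/λ = KE_max + φ
λ = hc/(KE_max + φ)

Required photon energy:
E_photon = KE_max + φ = 0.5 + 2.29 = 2.79 eV

Required wavelength:
λ = hc/E_photon = (6.626×10⁻³⁴)(3×10⁸) / (2.79 × 1.602×10⁻¹⁹)
λ = 444.39 nm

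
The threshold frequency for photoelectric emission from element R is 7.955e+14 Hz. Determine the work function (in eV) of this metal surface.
3.29 eV

At the threshold frequency, photon energy equals work function:
φ = hf₀

Calculating:
φ = (6.626×10⁻³⁴ J·s)(7.955e+14 Hz)
φ = 3.29 eV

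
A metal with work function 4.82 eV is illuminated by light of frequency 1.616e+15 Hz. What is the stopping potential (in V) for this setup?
1.8632 V

The stopping potential V_s satisfies: eV_s = KE_max

First, find KE_max using Einstein's equation:
E_photon = hf = (6.626×10⁻³⁴ J·s)(1.616e+15 Hz) = 6.6832 eV
KE_max = E_photon - φ = 6.6832 - 4.82 = 1.8632 eV

Since eV_s = KE_max:
V_s = KE_max/e = 1.8632 V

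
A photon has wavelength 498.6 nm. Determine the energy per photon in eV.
2.4866 eV

Using E = hf = hc/λ:

E = hc/λ = (6.626×10⁻³⁴ J·s)(3×10⁸ m/s) / (498.6×10⁻⁹ m)
E = 2.4866 eV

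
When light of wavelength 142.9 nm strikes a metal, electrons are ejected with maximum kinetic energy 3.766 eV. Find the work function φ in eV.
4.91 eV

From Einstein's photoelectric equation: KE_max = hf - φ = hc/λ - φ

Rearranging for φ:
φ = hc/λ - KE_max

Calculate photon energy:
E_photon = hc/λ = 8.6763 eV

Therefore:
φ = 8.6763 - 3.766 = 4.91 eV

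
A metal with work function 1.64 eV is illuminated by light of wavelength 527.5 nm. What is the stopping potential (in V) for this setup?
0.7104 V

The stopping potential V_s satisfies: eV_s = KE_max

First, find KE_max using Einstein's equation:
E_photon = hc/λ = 2.3504 eV
KE_max = E_photon - φ = 2.3504 - 1.64 = 0.7104 eV

Since eV_s = KE_max:
V_s = KE_max/e = 0.7104 V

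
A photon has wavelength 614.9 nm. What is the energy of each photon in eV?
2.0163 eV

Using E = hf = hc/λ:

E = hc/λ = (6.626×10⁻³⁴ J·s)(3×10⁸ m/s) / (614.9×10⁻⁹ m)
E = 2.0163 eV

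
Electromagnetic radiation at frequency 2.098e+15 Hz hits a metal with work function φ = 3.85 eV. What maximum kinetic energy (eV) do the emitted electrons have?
4.8266 eV

Using Einstein's photoelectric equation: KE_max = hf - φ

First, calculate the photon energy:
E_photon = hf = (6.626×10⁻³⁴ J·s)(2.098e+15 Hz)
E_photon = 8.6766 eV

Then, the maximum kinetic energy:
KE_max = E_photon - φ = 8.6766 eV - 3.85 eV = 4.8266 eV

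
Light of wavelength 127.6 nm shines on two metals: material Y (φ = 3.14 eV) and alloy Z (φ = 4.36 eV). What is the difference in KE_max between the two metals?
1.2200 eV

Using KE_max = hc/λ - φ for each metal:

Photon energy: E = hc/λ = 9.7166 eV

For material Y (φ₁ = 3.14 eV):
KE₁ = E - φ₁ = 9.7166 - 3.14 = 6.5766 eV

For alloy Z (φ₂ = 4.36 eV):
KE₂ = E - φ₂ = 9.7166 - 4.36 = 5.3566 eV

Difference:
ΔKE = KE₁ - KE₂ = 6.5766 - 5.3566 = 1.2200 eV

Note: The difference equals the difference in work functions: 4.36 - 3.14 = 1.22 eV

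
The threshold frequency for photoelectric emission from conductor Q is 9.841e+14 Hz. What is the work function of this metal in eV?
4.07 eV

At the threshold frequency, photon energy equals work function:
φ = hf₀

Calculating:
φ = (6.626×10⁻³⁴ J·s)(9.841e+14 Hz)
φ = 4.07 eV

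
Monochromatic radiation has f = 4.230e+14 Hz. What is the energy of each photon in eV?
1.7494 eV

Using E = hf:

E = hf = (6.626×10⁻³⁴ J·s)(4.230e+14 Hz)
E = 1.7494 eV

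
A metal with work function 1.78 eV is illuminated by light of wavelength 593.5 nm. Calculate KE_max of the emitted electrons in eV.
0.3090 eV

Using Einstein's photoelectric equation: KE_max = hf - φ = hc/λ - φ

First, calculate the photon energy:
E_photon = hc/λ = (6.626×10⁻³⁴ J·s)(3×10⁸ m/s) / (593.5×10⁻⁹ m)
E_photon = 2.0890 eV

Then, the maximum kinetic energy:
KE_max = E_photon - φ = 2.0890 eV - 1.78 eV = 0.3090 eV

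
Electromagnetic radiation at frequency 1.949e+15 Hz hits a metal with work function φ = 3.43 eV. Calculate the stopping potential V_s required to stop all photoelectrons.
4.6304 V

The stopping potential V_s satisfies: eV_s = KE_max

First, find KE_max using Einstein's equation:
E_photon = hf = (6.626×10⁻³⁴ J·s)(1.949e+15 Hz) = 8.0604 eV
KE_max = E_photon - φ = 8.0604 - 3.43 = 4.6304 eV

Since eV_s = KE_max:
V_s = KE_max/e = 4.6304 V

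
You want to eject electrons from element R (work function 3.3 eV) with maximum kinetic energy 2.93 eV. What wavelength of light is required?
199.01 nm

From Einstein's equation: KE_max = hc/λ - φ

Rearranging for λ:
hc/λ = KE_max + φ
λ = hc/(KE_max + φ)

Required photon energy:
E_photon = KE_max + φ = 2.93 + 3.3 = 6.23 eV

Required wavelength:
λ = hc/E_photon = (6.626×10⁻³⁴)(3×10⁸) / (6.23 × 1.602×10⁻¹⁹)
λ = 199.01 nm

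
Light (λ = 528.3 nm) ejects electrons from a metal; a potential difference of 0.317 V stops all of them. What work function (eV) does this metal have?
2.03 eV

The stopping potential gives the maximum kinetic energy: KE_max = eV_s = 0.317 eV

From Einstein's photoelectric equation: KE_max = hc/λ - φ
Rearranging: φ = hc/λ - KE_max

Calculate photon energy:
E_photon = hc/λ = (6.626×10⁻³⁴ J·s)(3×10⁸ m/s) / (528.3×10⁻⁹ m) = 2.3469 eV

Therefore:
φ = 2.3469 - 0.317 = 2.03 eV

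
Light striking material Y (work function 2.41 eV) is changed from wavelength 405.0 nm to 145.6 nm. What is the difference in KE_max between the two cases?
5.4541 eV

Using Einstein's equation: KE_max = hc/λ - φ

For λ₁ = 405.0 nm:
KE₁ = hc/λ₁ - φ = 3.0613 - 2.41 = 0.6513 eV

For λ₂ = 145.6 nm:
KE₂ = hc/λ₂ - φ = 8.5154 - 2.41 = 6.1054 eV

Change in KE:
ΔKE = KE₂ - KE₁ = 6.1054 - 0.6513 = 5.4541 eV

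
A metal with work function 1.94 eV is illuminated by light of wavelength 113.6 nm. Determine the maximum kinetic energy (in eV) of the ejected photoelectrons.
8.9741 eV

Using Einstein's photoelectric equation: KE_max = hf - φ = hc/λ - φ

First, calculate the photon energy:
E_photon = hc/λ = (6.626×10⁻³⁴ J·s)(3×10⁸ m/s) / (113.6×10⁻⁹ m)
E_photon = 10.9141 eV

Then, the maximum kinetic energy:
KE_max = E_photon - φ = 10.9141 eV - 1.94 eV = 8.9741 eV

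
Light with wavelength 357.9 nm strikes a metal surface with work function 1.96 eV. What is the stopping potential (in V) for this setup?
1.5042 V

The stopping potential V_s satisfies: eV_s = KE_max

First, find KE_max using Einstein's equation:
E_photon = hc/λ = 3.4642 eV
KE_max = E_photon - φ = 3.4642 - 1.96 = 1.5042 eV

Since eV_s = KE_max:
V_s = KE_max/e = 1.5042 V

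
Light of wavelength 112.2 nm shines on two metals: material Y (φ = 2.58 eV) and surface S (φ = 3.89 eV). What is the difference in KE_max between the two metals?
1.3100 eV

Using KE_max = hc/λ - φ for each metal:

Photon energy: E = hc/λ = 11.0503 eV

For material Y (φ₁ = 2.58 eV):
KE₁ = E - φ₁ = 11.0503 - 2.58 = 8.4703 eV

For surface S (φ₂ = 3.89 eV):
KE₂ = E - φ₂ = 11.0503 - 3.89 = 7.1603 eV

Difference:
ΔKE = KE₁ - KE₂ = 8.4703 - 7.1603 = 1.3100 eV

Note: The difference equals the difference in work functions: 3.89 - 2.58 = 1.31 eV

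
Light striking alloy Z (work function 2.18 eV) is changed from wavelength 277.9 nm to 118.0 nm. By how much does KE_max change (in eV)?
6.0457 eV

Using Einstein's equation: KE_max = hc/λ - φ

For λ₁ = 277.9 nm:
KE₁ = hc/λ₁ - φ = 4.4615 - 2.18 = 2.2815 eV

For λ₂ = 118.0 nm:
KE₂ = hc/λ₂ - φ = 10.5071 - 2.18 = 8.3271 eV

Change in KE:
ΔKE = KE₂ - KE₁ = 8.3271 - 2.2815 = 6.0457 eV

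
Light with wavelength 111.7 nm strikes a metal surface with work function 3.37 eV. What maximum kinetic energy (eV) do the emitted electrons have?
7.7297 eV

Using Einstein's photoelectric equation: KE_max = hf - φ = hc/λ - φ

First, calculate the photon energy:
E_photon = hc/λ = (6.626×10⁻³⁴ J·s)(3×10⁸ m/s) / (111.7×10⁻⁹ m)
E_photon = 11.0997 eV

Then, the maximum kinetic energy:
KE_max = E_photon - φ = 11.0997 eV - 3.37 eV = 7.7297 eV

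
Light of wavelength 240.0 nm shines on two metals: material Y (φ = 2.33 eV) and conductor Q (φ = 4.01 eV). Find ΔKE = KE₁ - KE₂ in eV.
1.6800 eV

Using KE_max = hc/λ - φ for each metal:

Photon energy: E = hc/λ = 5.1660 eV

For material Y (φ₁ = 2.33 eV):
KE₁ = E - φ₁ = 5.1660 - 2.33 = 2.8360 eV

For conductor Q (φ₂ = 4.01 eV):
KE₂ = E - φ₂ = 5.1660 - 4.01 = 1.1560 eV

Difference:
ΔKE = KE₁ - KE₂ = 2.8360 - 1.1560 = 1.6800 eV

Note: The difference equals the difference in work functions: 4.01 - 2.33 = 1.68 eV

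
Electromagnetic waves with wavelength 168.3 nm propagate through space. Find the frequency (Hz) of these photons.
1.7813e+15 Hz

Using the wave equation: c = fλ

Solving for frequency:
f = c/λ = (3×10⁸ m/s) / (168.3×10⁻⁹ m)
f = 1.7813e+15 Hz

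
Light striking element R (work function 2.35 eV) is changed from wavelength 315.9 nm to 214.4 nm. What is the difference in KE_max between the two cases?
1.8581 eV

Using Einstein's equation: KE_max = hc/λ - φ

For λ₁ = 315.9 nm:
KE₁ = hc/λ₁ - φ = 3.9248 - 2.35 = 1.5748 eV

For λ₂ = 214.4 nm:
KE₂ = hc/λ₂ - φ = 5.7828 - 2.35 = 3.4328 eV

Change in KE:
ΔKE = KE₂ - KE₁ = 3.4328 - 1.5748 = 1.8581 eV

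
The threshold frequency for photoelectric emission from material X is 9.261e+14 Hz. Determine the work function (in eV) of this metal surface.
3.83 eV

At the threshold frequency, photon energy equals work function:
φ = hf₀

Calculating:
φ = (6.626×10⁻³⁴ J·s)(9.261e+14 Hz)
φ = 3.83 eV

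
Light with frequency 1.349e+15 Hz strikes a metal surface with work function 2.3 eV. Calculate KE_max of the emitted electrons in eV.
3.2790 eV

Using Einstein's photoelectric equation: KE_max = hf - φ

First, calculate the photon energy:
E_photon = hf = (6.626×10⁻³⁴ J·s)(1.349e+15 Hz)
E_photon = 5.5790 eV

Then, the maximum kinetic energy:
KE_max = E_photon - φ = 5.5790 eV - 2.3 eV = 3.2790 eV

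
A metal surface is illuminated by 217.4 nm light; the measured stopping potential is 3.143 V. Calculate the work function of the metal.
2.56 eV

The stopping potential gives the maximum kinetic energy: KE_max = eV_s = 3.143 eV

From Einstein's photoelectric equation: KE_max = hc/λ - φ
Rearranging: φ = hc/λ - KE_max

Calculate photon energy:
E_photon = hc/λ = (6.626×10⁻³⁴ J·s)(3×10⁸ m/s) / (217.4×10⁻⁹ m) = 5.7030 eV

Therefore:
φ = 5.7030 - 3.143 = 2.56 eV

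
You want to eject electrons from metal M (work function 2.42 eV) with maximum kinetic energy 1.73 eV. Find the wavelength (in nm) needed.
298.76 nm

From Einstein's equation: KE_max = hc/λ - φ

Rearranging for λ:
hc/λ = KE_max + φ
λ = hc/(KE_max + φ)

Required photon energy:
E_photon = KE_max + φ = 1.73 + 2.42 = 4.15 eV

Required wavelength:
λ = hc/E_photon = (6.626×10⁻³⁴)(3×10⁸) / (4.15 × 1.602×10⁻¹⁹)
λ = 298.76 nm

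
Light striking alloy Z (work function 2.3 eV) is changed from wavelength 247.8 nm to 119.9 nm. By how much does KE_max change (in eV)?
5.3372 eV

Using Einstein's equation: KE_max = hc/λ - φ

For λ₁ = 247.8 nm:
KE₁ = hc/λ₁ - φ = 5.0034 - 2.3 = 2.7034 eV

For λ₂ = 119.9 nm:
KE₂ = hc/λ₂ - φ = 10.3406 - 2.3 = 8.0406 eV

Change in KE:
ΔKE = KE₂ - KE₁ = 8.0406 - 2.7034 = 5.3372 eV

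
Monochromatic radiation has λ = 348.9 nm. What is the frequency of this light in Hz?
8.5925e+14 Hz

Using the wave equation: c = fλ

Solving for frequency:
f = c/λ = (3×10⁸ m/s) / (348.9×10⁻⁹ m)
f = 8.5925e+14 Hz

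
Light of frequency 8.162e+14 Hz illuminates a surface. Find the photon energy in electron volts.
3.3755 eV

Using E = hf:

E = hf = (6.626×10⁻³⁴ J·s)(8.162e+14 Hz)
E = 3.3755 eV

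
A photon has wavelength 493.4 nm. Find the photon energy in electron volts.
2.5129 eV

Using E = hf = hc/λ:

E = hc/λ = (6.626×10⁻³⁴ J·s)(3×10⁸ m/s) / (493.4×10⁻⁹ m)
E = 2.5129 eV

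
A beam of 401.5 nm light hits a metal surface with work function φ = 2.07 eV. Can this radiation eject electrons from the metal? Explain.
Yes

For photoemission, the photon energy must exceed the work function.

Photon energy: E = hc/λ = 3.0880 eV
Work function: φ = 2.07 eV

Since E_photon (3.0880 eV) > φ (2.07 eV), photoemission WILL occur.
The threshold wavelength is λ₀ = hc/φ = 599.0 nm.
Since 401.5 nm < 599.0 nm, the light has sufficient energy.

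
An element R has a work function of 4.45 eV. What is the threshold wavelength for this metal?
278.62 nm

The threshold wavelength is when the photon energy equals the work function:
hc/λ₀ = φ

Solving for λ₀:
λ₀ = hc/φ = (6.626×10⁻³⁴ J·s)(3×10⁸ m/s) / (4.45 eV × 1.602×10⁻¹⁹ J/eV)
λ₀ = 278.62 nm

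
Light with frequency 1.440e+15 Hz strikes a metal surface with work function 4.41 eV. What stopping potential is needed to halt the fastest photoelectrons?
1.5454 V

The stopping potential V_s satisfies: eV_s = KE_max

First, find KE_max using Einstein's equation:
E_photon = hf = (6.626×10⁻³⁴ J·s)(1.440e+15 Hz) = 5.9554 eV
KE_max = E_photon - φ = 5.9554 - 4.41 = 1.5454 eV

Since eV_s = KE_max:
V_s = KE_max/e = 1.5454 V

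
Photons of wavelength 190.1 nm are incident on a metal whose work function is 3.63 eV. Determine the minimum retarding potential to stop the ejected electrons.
2.8921 V

The stopping potential V_s satisfies: eV_s = KE_max

First, find KE_max using Einstein's equation:
E_photon = hc/λ = 6.5221 eV
KE_max = E_photon - φ = 6.5221 - 3.63 = 2.8921 eV

Since eV_s = KE_max:
V_s = KE_max/e = 2.8921 V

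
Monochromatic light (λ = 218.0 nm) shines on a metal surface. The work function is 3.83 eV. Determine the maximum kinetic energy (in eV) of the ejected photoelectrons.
1.8573 eV

Using Einstein's photoelectric equation: KE_max = hf - φ = hc/λ - φ

First, calculate the photon energy:
E_photon = hc/λ = (6.626×10⁻³⁴ J·s)(3×10⁸ m/s) / (218.0×10⁻⁹ m)
E_photon = 5.6873 eV

Then, the maximum kinetic energy:
KE_max = E_photon - φ = 5.6873 eV - 3.83 eV = 1.8573 eV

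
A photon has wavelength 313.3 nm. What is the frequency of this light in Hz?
9.5689e+14 Hz

Using the wave equation: c = fλ

Solving for frequency:
f = c/λ = (3×10⁸ m/s) / (313.3×10⁻⁹ m)
f = 9.5689e+14 Hz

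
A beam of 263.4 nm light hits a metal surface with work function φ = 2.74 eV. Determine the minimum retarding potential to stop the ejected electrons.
1.9671 V

The stopping potential V_s satisfies: eV_s = KE_max

First, find KE_max using Einstein's equation:
E_photon = hc/λ = 4.7071 eV
KE_max = E_photon - φ = 4.7071 - 2.74 = 1.9671 eV

Since eV_s = KE_max:
V_s = KE_max/e = 1.9671 V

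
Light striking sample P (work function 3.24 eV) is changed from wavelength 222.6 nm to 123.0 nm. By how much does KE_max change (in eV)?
4.5102 eV

Using Einstein's equation: KE_max = hc/λ - φ

For λ₁ = 222.6 nm:
KE₁ = hc/λ₁ - φ = 5.5698 - 3.24 = 2.3298 eV

For λ₂ = 123.0 nm:
KE₂ = hc/λ₂ - φ = 10.0800 - 3.24 = 6.8400 eV

Change in KE:
ΔKE = KE₂ - KE₁ = 6.8400 - 2.3298 = 4.5102 eV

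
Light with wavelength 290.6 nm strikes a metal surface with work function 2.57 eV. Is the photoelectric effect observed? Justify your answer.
Yes

For photoemission, the photon energy must exceed the work function.

Photon energy: E = hc/λ = 4.2665 eV
Work function: φ = 2.57 eV

Since E_photon (4.2665 eV) > φ (2.57 eV), photoemission WILL occur.
The threshold wavelength is λ₀ = hc/φ = 482.4 nm.
Since 290.6 nm < 482.4 nm, the light has sufficient energy.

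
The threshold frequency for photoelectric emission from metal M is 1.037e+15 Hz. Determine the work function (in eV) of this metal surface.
4.29 eV

At the threshold frequency, photon energy equals work function:
φ = hf₀

Calculating:
φ = (6.626×10⁻³⁴ J·s)(1.037e+15 Hz)
φ = 4.29 eV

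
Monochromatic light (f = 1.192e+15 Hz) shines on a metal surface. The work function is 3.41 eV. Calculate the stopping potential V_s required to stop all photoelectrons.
1.5197 V

The stopping potential V_s satisfies: eV_s = KE_max

First, find KE_max using Einstein's equation:
E_photon = hf = (6.626×10⁻³⁴ J·s)(1.192e+15 Hz) = 4.9297 eV
KE_max = E_photon - φ = 4.9297 - 3.41 = 1.5197 eV

Since eV_s = KE_max:
V_s = KE_max/e = 1.5197 V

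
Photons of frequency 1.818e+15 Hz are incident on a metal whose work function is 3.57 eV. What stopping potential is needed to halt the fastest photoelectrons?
3.9486 V

The stopping potential V_s satisfies: eV_s = KE_max

First, find KE_max using Einstein's equation:
E_photon = hf = (6.626×10⁻³⁴ J·s)(1.818e+15 Hz) = 7.5186 eV
KE_max = E_photon - φ = 7.5186 - 3.57 = 3.9486 eV

Since eV_s = KE_max:
V_s = KE_max/e = 3.9486 V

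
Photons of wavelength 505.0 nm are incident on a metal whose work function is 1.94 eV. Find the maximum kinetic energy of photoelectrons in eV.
0.5151 eV

Using Einstein's photoelectric equation: KE_max = hf - φ = hc/λ - φ

First, calculate the photon energy:
E_photon = hc/λ = (6.626×10⁻³⁴ J·s)(3×10⁸ m/s) / (505.0×10⁻⁹ m)
E_photon = 2.4551 eV

Then, the maximum kinetic energy:
KE_max = E_photon - φ = 2.4551 eV - 1.94 eV = 0.5151 eV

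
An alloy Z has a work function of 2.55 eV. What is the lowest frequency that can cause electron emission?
6.1659e+14 Hz

The threshold frequency is when the photon energy equals the work function:
hf₀ = φ

Solving for f₀:
f₀ = φ/h = (2.55 eV × 1.602×10⁻¹⁹ J/eV) / (6.626×10⁻³⁴ J·s)
f₀ = 6.1659e+14 Hz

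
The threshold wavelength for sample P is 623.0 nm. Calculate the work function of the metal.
1.99 eV

At the threshold wavelength, photon energy equals work function:
φ = hc/λ₀

Calculating:
φ = (6.626×10⁻³⁴ J·s)(3×10⁸ m/s) / (623.0×10⁻⁹ m)
φ = 1.99 eV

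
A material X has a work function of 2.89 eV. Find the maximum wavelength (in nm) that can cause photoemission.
429.01 nm

The threshold wavelength is when the photon energy equals the work function:
hc/λ₀ = φ

Solving for λ₀:
λ₀ = hc/φ = (6.626×10⁻³⁴ J·s)(3×10⁸ m/s) / (2.89 eV × 1.602×10⁻¹⁹ J/eV)
λ₀ = 429.01 nm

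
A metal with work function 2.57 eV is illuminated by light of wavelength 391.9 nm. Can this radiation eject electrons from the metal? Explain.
Yes

For photoemission, the photon energy must exceed the work function.

Photon energy: E = hc/λ = 3.1637 eV
Work function: φ = 2.57 eV

Since E_photon (3.1637 eV) > φ (2.57 eV), photoemission WILL occur.
The threshold wavelength is λ₀ = hc/φ = 482.4 nm.
Since 391.9 nm < 482.4 nm, the light has sufficient energy.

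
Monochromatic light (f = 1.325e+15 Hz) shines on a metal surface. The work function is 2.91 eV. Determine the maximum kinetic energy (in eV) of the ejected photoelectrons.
2.5698 eV

Using Einstein's photoelectric equation: KE_max = hf - φ

First, calculate the photon energy:
E_photon = hf = (6.626×10⁻³⁴ J·s)(1.325e+15 Hz)
E_photon = 5.4798 eV

Then, the maximum kinetic energy:
KE_max = E_photon - φ = 5.4798 eV - 2.91 eV = 2.5698 eV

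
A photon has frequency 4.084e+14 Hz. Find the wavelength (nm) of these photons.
734.07 nm

Using the wave equation: c = fλ

Solving for wavelength:
λ = c/f = (3×10⁸ m/s) / (4.084e+14 Hz)
λ = 734.07 nm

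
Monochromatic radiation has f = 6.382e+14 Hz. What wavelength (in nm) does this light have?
469.75 nm

Using the wave equation: c = fλ

Solving for wavelength:
λ = c/f = (3×10⁸ m/s) / (6.382e+14 Hz)
λ = 469.75 nm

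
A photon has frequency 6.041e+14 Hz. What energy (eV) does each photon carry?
2.4984 eV

Using E = hf:

E = hf = (6.626×10⁻³⁴ J·s)(6.041e+14 Hz)
E = 2.4984 eV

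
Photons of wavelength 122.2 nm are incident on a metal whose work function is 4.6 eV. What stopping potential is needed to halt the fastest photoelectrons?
5.5460 V

The stopping potential V_s satisfies: eV_s = KE_max

First, find KE_max using Einstein's equation:
E_photon = hc/λ = 10.1460 eV
KE_max = E_photon - φ = 10.1460 - 4.6 = 5.5460 eV

Since eV_s = KE_max:
V_s = KE_max/e = 5.5460 V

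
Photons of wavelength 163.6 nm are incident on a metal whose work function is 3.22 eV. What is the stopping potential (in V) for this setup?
4.3585 V

The stopping potential V_s satisfies: eV_s = KE_max

First, find KE_max using Einstein's equation:
E_photon = hc/λ = 7.5785 eV
KE_max = E_photon - φ = 7.5785 - 3.22 = 4.3585 eV

Since eV_s = KE_max:
V_s = KE_max/e = 4.3585 V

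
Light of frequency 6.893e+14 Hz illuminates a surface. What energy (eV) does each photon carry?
2.8507 eV

Using E = hf:

E = hf = (6.626×10⁻³⁴ J·s)(6.893e+14 Hz)
E = 2.8507 eV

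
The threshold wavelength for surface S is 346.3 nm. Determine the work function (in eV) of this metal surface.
3.58 eV

At the threshold wavelength, photon energy equals work function:
φ = hc/λ₀

Calculating:
φ = (6.626×10⁻³⁴ J·s)(3×10⁸ m/s) / (346.3×10⁻⁹ m)
φ = 3.58 eV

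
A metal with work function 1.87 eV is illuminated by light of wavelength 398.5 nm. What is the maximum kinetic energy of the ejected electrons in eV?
1.2413 eV

Using Einstein's photoelectric equation: KE_max = hf - φ = hc/λ - φ

First, calculate the photon energy:
E_photon = hc/λ = (6.626×10⁻³⁴ J·s)(3×10⁸ m/s) / (398.5×10⁻⁹ m)
E_photon = 3.1113 eV

Then, the maximum kinetic energy:
KE_max = E_photon - φ = 3.1113 eV - 1.87 eV = 1.2413 eV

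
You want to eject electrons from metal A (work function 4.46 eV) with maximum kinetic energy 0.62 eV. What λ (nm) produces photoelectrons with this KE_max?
244.06 nm

From Einstein's equation: KE_max = hc/λ - φ

Rearranging for λ:
hc/λ = KE_max + φ
λ = hc/(KE_max + φ)

Required photon energy:
E_photon = KE_max + φ = 0.62 + 4.46 = 5.08 eV

Required wavelength:
λ = hc/E_photon = (6.626×10⁻³⁴)(3×10⁸) / (5.08 × 1.602×10⁻¹⁹)
λ = 244.06 nm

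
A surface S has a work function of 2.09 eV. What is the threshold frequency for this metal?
5.0536e+14 Hz

The threshold frequency is when the photon energy equals the work function:
hf₀ = φ

Solving for f₀:
f₀ = φ/h = (2.09 eV × 1.602×10⁻¹⁹ J/eV) / (6.626×10⁻³⁴ J·s)
f₀ = 5.0536e+14 Hz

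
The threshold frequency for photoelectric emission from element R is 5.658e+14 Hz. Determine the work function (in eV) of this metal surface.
2.34 eV

At the threshold frequency, photon energy equals work function:
φ = hf₀

Calculating:
φ = (6.626×10⁻³⁴ J·s)(5.658e+14 Hz)
φ = 2.34 eV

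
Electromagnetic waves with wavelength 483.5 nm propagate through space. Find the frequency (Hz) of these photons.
6.2005e+14 Hz

Using the wave equation: c = fλ

Solving for frequency:
f = c/λ = (3×10⁸ m/s) / (483.5×10⁻⁹ m)
f = 6.2005e+14 Hz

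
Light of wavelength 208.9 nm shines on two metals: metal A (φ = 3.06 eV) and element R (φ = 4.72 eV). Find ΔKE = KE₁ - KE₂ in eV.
1.6600 eV

Using KE_max = hc/λ - φ for each metal:

Photon energy: E = hc/λ = 5.9351 eV

For metal A (φ₁ = 3.06 eV):
KE₁ = E - φ₁ = 5.9351 - 3.06 = 2.8751 eV

For element R (φ₂ = 4.72 eV):
KE₂ = E - φ₂ = 5.9351 - 4.72 = 1.2151 eV

Difference:
ΔKE = KE₁ - KE₂ = 2.8751 - 1.2151 = 1.6600 eV

Note: The difference equals the difference in work functions: 4.72 - 3.06 = 1.66 eV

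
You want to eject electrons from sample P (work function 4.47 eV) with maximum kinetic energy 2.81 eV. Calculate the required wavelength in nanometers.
170.31 nm

From Einstein's equation: KE_max = hc/λ - φ

Rearranging for λ:
hc/λ = KE_max + φ
λ = hc/(KE_max + φ)

Required photon energy:
E_photon = KE_max + φ = 2.81 + 4.47 = 7.28 eV

Required wavelength:
λ = hc/E_photon = (6.626×10⁻³⁴)(3×10⁸) / (7.28 × 1.602×10⁻¹⁹)
λ = 170.31 nm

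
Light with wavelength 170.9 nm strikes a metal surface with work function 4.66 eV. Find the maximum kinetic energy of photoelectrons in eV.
2.5948 eV

Using Einstein's photoelectric equation: KE_max = hf - φ = hc/λ - φ

First, calculate the photon energy:
E_photon = hc/λ = (6.626×10⁻³⁴ J·s)(3×10⁸ m/s) / (170.9×10⁻⁹ m)
E_photon = 7.2548 eV

Then, the maximum kinetic energy:
KE_max = E_photon - φ = 7.2548 eV - 4.66 eV = 2.5948 eV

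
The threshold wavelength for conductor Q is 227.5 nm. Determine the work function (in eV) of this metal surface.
5.45 eV

At the threshold wavelength, photon energy equals work function:
φ = hc/λ₀

Calculating:
φ = (6.626×10⁻³⁴ J·s)(3×10⁸ m/s) / (227.5×10⁻⁹ m)
φ = 5.45 eV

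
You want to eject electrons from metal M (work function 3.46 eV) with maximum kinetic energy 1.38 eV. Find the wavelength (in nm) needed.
256.17 nm

From Einstein's equation: KE_max = hc/λ - φ

Rearranging for λ:
hc/λ = KE_max + φ
λ = hc/(KE_max + φ)

Required photon energy:
E_photon = KE_max + φ = 1.38 + 3.46 = 4.84 eV

Required wavelength:
λ = hc/E_photon = (6.626×10⁻³⁴)(3×10⁸) / (4.84 × 1.602×10⁻¹⁹)
λ = 256.17 nm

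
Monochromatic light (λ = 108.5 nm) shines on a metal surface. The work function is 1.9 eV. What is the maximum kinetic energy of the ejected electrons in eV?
9.5271 eV

Using Einstein's photoelectric equation: KE_max = hf - φ = hc/λ - φ

First, calculate the photon energy:
E_photon = hc/λ = (6.626×10⁻³⁴ J·s)(3×10⁸ m/s) / (108.5×10⁻⁹ m)
E_photon = 11.4271 eV

Then, the maximum kinetic energy:
KE_max = E_photon - φ = 11.4271 eV - 1.9 eV = 9.5271 eV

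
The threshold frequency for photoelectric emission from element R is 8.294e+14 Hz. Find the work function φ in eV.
3.43 eV

At the threshold frequency, photon energy equals work function:
φ = hf₀

Calculating:
φ = (6.626×10⁻³⁴ J·s)(8.294e+14 Hz)
φ = 3.43 eV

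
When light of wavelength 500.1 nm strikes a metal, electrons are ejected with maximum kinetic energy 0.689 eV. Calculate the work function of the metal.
1.79 eV

From Einstein's photoelectric equation: KE_max = hf - φ = hc/λ - φ

Rearranging for φ:
φ = hc/λ - KE_max

Calculate photon energy:
E_photon = hc/λ = 2.4792 eV

Therefore:
φ = 2.4792 - 0.689 = 1.79 eV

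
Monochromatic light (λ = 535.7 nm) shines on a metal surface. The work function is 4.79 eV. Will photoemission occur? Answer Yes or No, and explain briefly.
No

For photoemission, the photon energy must exceed the work function.

Photon energy: E = hc/λ = 2.3144 eV
Work function: φ = 4.79 eV

Since E_photon (2.3144 eV) < φ (4.79 eV), photoemission will NOT occur.
The threshold wavelength is λ₀ = hc/φ = 258.8 nm.
Since 535.7 nm > 258.8 nm, the photons lack sufficient energy.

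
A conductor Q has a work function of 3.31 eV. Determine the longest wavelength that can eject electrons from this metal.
374.57 nm

The threshold wavelength is when the photon energy equals the work function:
hc/λ₀ = φ

Solving for λ₀:
λ₀ = hc/φ = (6.626×10⁻³⁴ J·s)(3×10⁸ m/s) / (3.31 eV × 1.602×10⁻¹⁹ J/eV)
λ₀ = 374.57 nm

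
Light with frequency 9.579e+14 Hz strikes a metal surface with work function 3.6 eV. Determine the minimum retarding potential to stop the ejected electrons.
0.3616 V

The stopping potential V_s satisfies: eV_s = KE_max

First, find KE_max using Einstein's equation:
E_photon = hf = (6.626×10⁻³⁴ J·s)(9.579e+14 Hz) = 3.9616 eV
KE_max = E_photon - φ = 3.9616 - 3.6 = 0.3616 eV

Since eV_s = KE_max:
V_s = KE_max/e = 0.3616 V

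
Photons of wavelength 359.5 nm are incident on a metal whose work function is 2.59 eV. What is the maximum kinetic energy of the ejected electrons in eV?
0.8588 eV

Using Einstein's photoelectric equation: KE_max = hf - φ = hc/λ - φ

First, calculate the photon energy:
E_photon = hc/λ = (6.626×10⁻³⁴ J·s)(3×10⁸ m/s) / (359.5×10⁻⁹ m)
E_photon = 3.4488 eV

Then, the maximum kinetic energy:
KE_max = E_photon - φ = 3.4488 eV - 2.59 eV = 0.8588 eV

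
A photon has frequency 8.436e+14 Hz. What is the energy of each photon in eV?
3.4888 eV

Using E = hf:

E = hf = (6.626×10⁻³⁴ J·s)(8.436e+14 Hz)
E = 3.4888 eV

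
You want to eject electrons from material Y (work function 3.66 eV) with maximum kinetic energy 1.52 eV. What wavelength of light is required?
239.35 nm

From Einstein's equation: KE_max = hc/λ - φ

Rearranging for λ:
hc/λ = KE_max + φ
λ = hc/(KE_max + φ)

Required photon energy:
E_photon = KE_max + φ = 1.52 + 3.66 = 5.18 eV

Required wavelength:
λ = hc/E_photon = (6.626×10⁻³⁴)(3×10⁸) / (5.18 × 1.602×10⁻¹⁹)
λ = 239.35 nm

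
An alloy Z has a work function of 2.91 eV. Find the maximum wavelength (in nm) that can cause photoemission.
426.06 nm

The threshold wavelength is when the photon energy equals the work function:
hc/λ₀ = φ

Solving for λ₀:
λ₀ = hc/φ = (6.626×10⁻³⁴ J·s)(3×10⁸ m/s) / (2.91 eV × 1.602×10⁻¹⁹ J/eV)
λ₀ = 426.06 nm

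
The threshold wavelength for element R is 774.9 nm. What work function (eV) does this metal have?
1.60 eV

At the threshold wavelength, photon energy equals work function:
φ = hc/λ₀

Calculating:
φ = (6.626×10⁻³⁴ J·s)(3×10⁸ m/s) / (774.9×10⁻⁹ m)
φ = 1.60 eV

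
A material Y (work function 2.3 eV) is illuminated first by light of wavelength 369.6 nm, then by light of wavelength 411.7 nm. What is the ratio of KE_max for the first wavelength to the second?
1.4821

Using Einstein's equation: KE_max = hc/λ - φ

For λ₁ = 369.6 nm:
E₁ = hc/λ₁ = 3.3546 eV
KE₁ = E₁ - φ = 3.3546 - 2.3 = 1.0546 eV

For λ₂ = 411.7 nm:
E₂ = hc/λ₂ = 3.0115 eV
KE₂ = E₂ - φ = 3.0115 - 2.3 = 0.7115 eV

Ratio: KE₁/KE₂ = 1.0546/0.7115 = 1.4821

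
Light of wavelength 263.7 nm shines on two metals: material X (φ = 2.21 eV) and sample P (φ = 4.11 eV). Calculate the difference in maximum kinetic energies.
1.9000 eV

Using KE_max = hc/λ - φ for each metal:

Photon energy: E = hc/λ = 4.7017 eV

For material X (φ₁ = 2.21 eV):
KE₁ = E - φ₁ = 4.7017 - 2.21 = 2.4917 eV

For sample P (φ₂ = 4.11 eV):
KE₂ = E - φ₂ = 4.7017 - 4.11 = 0.5917 eV

Difference:
ΔKE = KE₁ - KE₂ = 2.4917 - 0.5917 = 1.9000 eV

Note: The difference equals the difference in work functions: 4.11 - 2.21 = 1.90 eV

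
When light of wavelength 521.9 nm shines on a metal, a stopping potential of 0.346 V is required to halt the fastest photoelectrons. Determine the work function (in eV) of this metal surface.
2.03 eV

The stopping potential gives the maximum kinetic energy: KE_max = eV_s = 0.346 eV

From Einstein's photoelectric equation: KE_max = hc/λ - φ
Rearranging: φ = hc/λ - KE_max

Calculate photon energy:
E_photon = hc/λ = (6.626×10⁻³⁴ J·s)(3×10⁸ m/s) / (521.9×10⁻⁹ m) = 2.3756 eV

Therefore:
φ = 2.3756 - 0.346 = 2.03 eV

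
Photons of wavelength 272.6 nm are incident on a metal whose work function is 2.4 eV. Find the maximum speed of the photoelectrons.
8.6929e+05 m/s

First, find the maximum kinetic energy:
E_photon = hc/λ = 4.5482 eV
KE_max = E_photon - φ = 4.5482 - 2.4 = 2.1482 eV

Convert to Joules: KE_max = 2.1482 × 1.602×10⁻¹⁹ J = 3.4418e-19 J

Then use KE = ½mv² to find velocity:
v = √(2·KE/m) = √(2 × 3.4418e-19 J / 9.109e-31 kg)
v = 8.6929e+05 m/s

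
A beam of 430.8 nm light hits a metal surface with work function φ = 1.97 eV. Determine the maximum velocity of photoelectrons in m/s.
5.6516e+05 m/s

First, find the maximum kinetic energy:
E_photon = hc/λ = 2.8780 eV
KE_max = E_photon - φ = 2.8780 - 1.97 = 0.9080 eV

Convert to Joules: KE_max = 0.9080 × 1.602×10⁻¹⁹ J = 1.4548e-19 J

Then use KE = ½mv² to find velocity:
v = √(2·KE/m) = √(2 × 1.4548e-19 J / 9.109e-31 kg)
v = 5.6516e+05 m/s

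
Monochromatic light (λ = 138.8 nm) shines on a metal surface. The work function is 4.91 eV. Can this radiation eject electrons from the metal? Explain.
Yes

For photoemission, the photon energy must exceed the work function.

Photon energy: E = hc/λ = 8.9326 eV
Work function: φ = 4.91 eV

Since E_photon (8.9326 eV) > φ (4.91 eV), photoemission WILL occur.
The threshold wavelength is λ₀ = hc/φ = 252.5 nm.
Since 138.8 nm < 252.5 nm, the light has sufficient energy.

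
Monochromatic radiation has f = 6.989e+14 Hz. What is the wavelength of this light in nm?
428.95 nm

Using the wave equation: c = fλ

Solving for wavelength:
λ = c/f = (3×10⁸ m/s) / (6.989e+14 Hz)
λ = 428.95 nm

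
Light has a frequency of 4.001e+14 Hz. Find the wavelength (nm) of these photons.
749.29 nm

Using the wave equation: c = fλ

Solving for wavelength:
λ = c/f = (3×10⁸ m/s) / (4.001e+14 Hz)
λ = 749.29 nm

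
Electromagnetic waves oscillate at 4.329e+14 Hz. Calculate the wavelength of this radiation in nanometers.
692.52 nm

Using the wave equation: c = fλ

Solving for wavelength:
λ = c/f = (3×10⁸ m/s) / (4.329e+14 Hz)
λ = 692.52 nm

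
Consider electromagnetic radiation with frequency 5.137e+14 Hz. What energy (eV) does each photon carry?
2.1245 eV

Using E = hf:

E = hf = (6.626×10⁻³⁴ J·s)(5.137e+14 Hz)
E = 2.1245 eV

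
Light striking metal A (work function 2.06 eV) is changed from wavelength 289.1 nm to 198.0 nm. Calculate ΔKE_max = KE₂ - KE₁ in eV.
1.9732 eV

Using Einstein's equation: KE_max = hc/λ - φ

For λ₁ = 289.1 nm:
KE₁ = hc/λ₁ - φ = 4.2886 - 2.06 = 2.2286 eV

For λ₂ = 198.0 nm:
KE₂ = hc/λ₂ - φ = 6.2618 - 2.06 = 4.2018 eV

Change in KE:
ΔKE = KE₂ - KE₁ = 4.2018 - 2.2286 = 1.9732 eV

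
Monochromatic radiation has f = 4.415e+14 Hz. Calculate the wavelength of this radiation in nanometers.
679.03 nm

Using the wave equation: c = fλ

Solving for wavelength:
λ = c/f = (3×10⁸ m/s) / (4.415e+14 Hz)
λ = 679.03 nm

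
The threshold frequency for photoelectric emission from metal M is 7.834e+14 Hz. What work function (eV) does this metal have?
3.24 eV

At the threshold frequency, photon energy equals work function:
φ = hf₀

Calculating:
φ = (6.626×10⁻³⁴ J·s)(7.834e+14 Hz)
φ = 3.24 eV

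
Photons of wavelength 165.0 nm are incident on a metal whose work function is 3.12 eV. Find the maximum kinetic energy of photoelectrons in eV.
4.3942 eV

Using Einstein's photoelectric equation: KE_max = hf - φ = hc/λ - φ

First, calculate the photon energy:
E_photon = hc/λ = (6.626×10⁻³⁴ J·s)(3×10⁸ m/s) / (165.0×10⁻⁹ m)
E_photon = 7.5142 eV

Then, the maximum kinetic energy:
KE_max = E_photon - φ = 7.5142 eV - 3.12 eV = 4.3942 eV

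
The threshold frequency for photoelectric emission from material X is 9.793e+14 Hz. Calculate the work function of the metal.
4.05 eV

At the threshold frequency, photon energy equals work function:
φ = hf₀

Calculating:
φ = (6.626×10⁻³⁴ J·s)(9.793e+14 Hz)
φ = 4.05 eV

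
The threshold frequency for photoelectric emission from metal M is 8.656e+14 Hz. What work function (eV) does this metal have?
3.58 eV

At the threshold frequency, photon energy equals work function:
φ = hf₀

Calculating:
φ = (6.626×10⁻³⁴ J·s)(8.656e+14 Hz)
φ = 3.58 eV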